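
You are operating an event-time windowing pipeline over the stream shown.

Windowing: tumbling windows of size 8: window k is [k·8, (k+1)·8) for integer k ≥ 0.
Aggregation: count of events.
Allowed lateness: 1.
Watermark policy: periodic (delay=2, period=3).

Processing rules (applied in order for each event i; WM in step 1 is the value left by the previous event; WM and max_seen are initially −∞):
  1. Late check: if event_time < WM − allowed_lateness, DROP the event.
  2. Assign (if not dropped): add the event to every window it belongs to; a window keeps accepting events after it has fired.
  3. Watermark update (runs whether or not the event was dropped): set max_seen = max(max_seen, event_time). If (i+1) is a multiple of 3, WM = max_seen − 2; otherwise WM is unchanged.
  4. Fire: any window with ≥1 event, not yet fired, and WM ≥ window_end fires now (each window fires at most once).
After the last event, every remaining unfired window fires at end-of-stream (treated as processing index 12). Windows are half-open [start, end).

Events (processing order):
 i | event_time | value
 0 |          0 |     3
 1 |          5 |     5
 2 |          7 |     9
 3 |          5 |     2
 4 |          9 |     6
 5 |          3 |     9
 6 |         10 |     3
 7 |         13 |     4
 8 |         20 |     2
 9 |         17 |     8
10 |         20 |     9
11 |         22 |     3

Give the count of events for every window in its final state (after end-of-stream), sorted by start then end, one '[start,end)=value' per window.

[0,8)=4 [8,16)=3 [16,24)=4

i=0 t=0 v=3: → [0,8); WM=−∞
i=1 t=5 v=5: → [0,8); WM=−∞
i=2 t=7 v=9: → [0,8); WM=5
i=3 t=5 v=2: → [0,8); WM=5
i=4 t=9 v=6: → [8,16); WM=5
i=5 t=3 v=9: DROP (t<5-1); WM=7
i=6 t=10 v=3: → [8,16); WM=7
i=7 t=13 v=4: → [8,16); WM=7
i=8 t=20 v=2: → [16,24); WM=18; [0,8) fires=4 [8,16) fires=3
i=9 t=17 v=8: → [16,24); WM=18
i=10 t=20 v=9: → [16,24); WM=18
i=11 t=22 v=3: → [16,24); WM=20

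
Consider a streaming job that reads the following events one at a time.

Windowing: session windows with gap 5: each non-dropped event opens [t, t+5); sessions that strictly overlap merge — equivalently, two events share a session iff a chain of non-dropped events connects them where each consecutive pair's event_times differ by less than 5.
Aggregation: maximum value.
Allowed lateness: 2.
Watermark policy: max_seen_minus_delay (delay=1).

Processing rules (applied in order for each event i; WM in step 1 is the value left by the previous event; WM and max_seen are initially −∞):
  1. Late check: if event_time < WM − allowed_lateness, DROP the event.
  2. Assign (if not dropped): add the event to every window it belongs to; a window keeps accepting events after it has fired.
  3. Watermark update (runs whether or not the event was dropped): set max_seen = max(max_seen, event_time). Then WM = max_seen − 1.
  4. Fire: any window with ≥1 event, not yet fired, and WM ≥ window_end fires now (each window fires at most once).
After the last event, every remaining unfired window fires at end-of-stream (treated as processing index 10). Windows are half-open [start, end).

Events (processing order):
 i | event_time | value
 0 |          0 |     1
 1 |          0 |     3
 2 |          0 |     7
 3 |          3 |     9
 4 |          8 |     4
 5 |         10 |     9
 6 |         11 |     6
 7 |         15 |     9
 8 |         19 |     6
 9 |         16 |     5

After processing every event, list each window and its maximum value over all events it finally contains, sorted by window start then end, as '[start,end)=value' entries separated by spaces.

i=0 t=0 v=1: → [0,5); WM=-1
i=1 t=0 v=3: → [0,5); WM=-1
i=2 t=0 v=7: → [0,5); WM=-1
i=3 t=3 v=9: → [0,8); WM=2
i=4 t=8 v=4: → [8,13); WM=7
i=5 t=10 v=9: → [8,15); WM=9
i=6 t=11 v=6: → [8,16); WM=10
i=7 t=15 v=9: → [8,20); WM=14
i=8 t=19 v=6: → [8,24); WM=18
i=9 t=16 v=5: → [8,24); WM=18

[0,8)=9 [8,24)=9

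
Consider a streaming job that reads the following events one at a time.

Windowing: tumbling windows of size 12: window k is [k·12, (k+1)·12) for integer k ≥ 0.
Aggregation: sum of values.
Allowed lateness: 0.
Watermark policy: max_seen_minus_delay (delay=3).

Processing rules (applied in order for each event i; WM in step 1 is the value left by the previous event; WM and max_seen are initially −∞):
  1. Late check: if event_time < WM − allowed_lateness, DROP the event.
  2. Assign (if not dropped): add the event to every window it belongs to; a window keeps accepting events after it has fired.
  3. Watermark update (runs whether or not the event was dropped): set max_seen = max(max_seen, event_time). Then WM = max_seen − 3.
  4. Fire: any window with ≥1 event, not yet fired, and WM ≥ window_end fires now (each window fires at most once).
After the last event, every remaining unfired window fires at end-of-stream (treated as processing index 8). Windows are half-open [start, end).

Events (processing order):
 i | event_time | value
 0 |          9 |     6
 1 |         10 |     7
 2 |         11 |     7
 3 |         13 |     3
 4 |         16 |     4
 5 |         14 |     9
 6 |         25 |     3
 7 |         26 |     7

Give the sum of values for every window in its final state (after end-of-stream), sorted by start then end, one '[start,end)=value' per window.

i=0 t=9 v=6: → [0,12); WM=6
i=1 t=10 v=7: → [0,12); WM=7
i=2 t=11 v=7: → [0,12); WM=8
i=3 t=13 v=3: → [12,24); WM=10
i=4 t=16 v=4: → [12,24); WM=13; [0,12) fires=20
i=5 t=14 v=9: → [12,24); WM=13
i=6 t=25 v=3: → [24,36); WM=22
i=7 t=26 v=7: → [24,36); WM=23

[0,12)=20 [12,24)=16 [24,36)=10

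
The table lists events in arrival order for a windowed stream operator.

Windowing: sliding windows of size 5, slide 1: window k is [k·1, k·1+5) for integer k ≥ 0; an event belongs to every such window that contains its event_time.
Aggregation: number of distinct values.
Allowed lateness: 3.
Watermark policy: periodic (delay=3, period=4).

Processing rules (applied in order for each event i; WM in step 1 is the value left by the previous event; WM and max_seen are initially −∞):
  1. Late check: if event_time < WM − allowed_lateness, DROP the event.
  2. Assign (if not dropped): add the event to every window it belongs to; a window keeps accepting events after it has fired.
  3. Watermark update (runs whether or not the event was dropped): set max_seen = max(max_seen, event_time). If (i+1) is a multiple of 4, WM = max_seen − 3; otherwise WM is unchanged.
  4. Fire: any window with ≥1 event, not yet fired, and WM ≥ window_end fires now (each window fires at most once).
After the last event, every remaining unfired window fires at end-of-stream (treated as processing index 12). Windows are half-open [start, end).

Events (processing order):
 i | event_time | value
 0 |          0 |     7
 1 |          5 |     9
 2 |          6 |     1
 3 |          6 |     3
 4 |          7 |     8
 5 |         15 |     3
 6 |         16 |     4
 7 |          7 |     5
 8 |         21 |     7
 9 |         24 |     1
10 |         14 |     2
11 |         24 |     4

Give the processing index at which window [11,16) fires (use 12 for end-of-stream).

11

i=0 t=0 v=7: → [0,5); WM=−∞
i=1 t=5 v=9: → [5,10),[4,9),[3,8),[2,7),[1,6); WM=−∞
i=2 t=6 v=1: → [6,11),[5,10),[4,9),[3,8),[2,7); WM=−∞
i=3 t=6 v=3: → [6,11),[5,10),[4,9),[3,8),[2,7); WM=3
i=4 t=7 v=8: → [7,12),[6,11),[5,10),[4,9),[3,8); WM=3
i=5 t=15 v=3: → [15,20),[14,19),[13,18),[12,17),[11,16); WM=3
i=6 t=16 v=4: → [16,21),[15,20),[14,19),[13,18),[12,17); WM=3
i=7 t=7 v=5: → [7,12),[6,11),[5,10),[4,9),[3,8); WM=13; [0,5) fires=1 [1,6) fires=1 [2,7) fires=3 [3,8) fires=5 [4,9) fires=5 [5,10) fires=5 [6,11) fires=4 [7,12) fires=2
i=8 t=21 v=7: → [21,26),[20,25),[19,24),[18,23),[17,22); WM=13
i=9 t=24 v=1: → [24,29),[23,28),[22,27),[21,26),[20,25); WM=13
i=10 t=14 v=2: → [14,19),[13,18),[12,17),[11,16),[10,15); WM=13
i=11 t=24 v=4: → [24,29),[23,28),[22,27),[21,26),[20,25); WM=21; [10,15) fires=1 [11,16) fires=2 [12,17) fires=3 [13,18) fires=3 [14,19) fires=3 [15,20) fires=2 [16,21) fires=1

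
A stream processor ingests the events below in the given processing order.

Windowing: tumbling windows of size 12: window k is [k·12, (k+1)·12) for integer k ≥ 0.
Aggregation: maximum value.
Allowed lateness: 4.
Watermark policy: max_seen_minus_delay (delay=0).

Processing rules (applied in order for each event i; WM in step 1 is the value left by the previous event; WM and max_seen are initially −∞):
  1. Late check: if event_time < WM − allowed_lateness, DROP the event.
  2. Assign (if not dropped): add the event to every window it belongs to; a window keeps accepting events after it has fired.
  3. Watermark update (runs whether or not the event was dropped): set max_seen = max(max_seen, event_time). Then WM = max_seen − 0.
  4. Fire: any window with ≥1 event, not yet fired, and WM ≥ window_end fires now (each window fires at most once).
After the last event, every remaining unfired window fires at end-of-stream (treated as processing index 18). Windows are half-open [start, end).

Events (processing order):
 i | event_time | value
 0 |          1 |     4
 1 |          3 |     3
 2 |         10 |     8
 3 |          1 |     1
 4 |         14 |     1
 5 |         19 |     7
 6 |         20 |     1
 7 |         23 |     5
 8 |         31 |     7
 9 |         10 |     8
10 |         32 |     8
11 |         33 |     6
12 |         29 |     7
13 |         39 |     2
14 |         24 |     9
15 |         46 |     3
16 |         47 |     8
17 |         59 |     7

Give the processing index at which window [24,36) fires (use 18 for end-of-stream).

13

i=0 t=1 v=4: → [0,12); WM=1
i=1 t=3 v=3: → [0,12); WM=3
i=2 t=10 v=8: → [0,12); WM=10
i=3 t=1 v=1: DROP (t<10-4); WM=10
i=4 t=14 v=1: → [12,24); WM=14; [0,12) fires=8
i=5 t=19 v=7: → [12,24); WM=19
i=6 t=20 v=1: → [12,24); WM=20
i=7 t=23 v=5: → [12,24); WM=23
i=8 t=31 v=7: → [24,36); WM=31; [12,24) fires=7
i=9 t=10 v=8: DROP (t<31-4); WM=31
i=10 t=32 v=8: → [24,36); WM=32
i=11 t=33 v=6: → [24,36); WM=33
i=12 t=29 v=7: → [24,36); WM=33
i=13 t=39 v=2: → [36,48); WM=39; [24,36) fires=8
i=14 t=24 v=9: DROP (t<39-4); WM=39
i=15 t=46 v=3: → [36,48); WM=46
i=16 t=47 v=8: → [36,48); WM=47
i=17 t=59 v=7: → [48,60); WM=59; [36,48) fires=8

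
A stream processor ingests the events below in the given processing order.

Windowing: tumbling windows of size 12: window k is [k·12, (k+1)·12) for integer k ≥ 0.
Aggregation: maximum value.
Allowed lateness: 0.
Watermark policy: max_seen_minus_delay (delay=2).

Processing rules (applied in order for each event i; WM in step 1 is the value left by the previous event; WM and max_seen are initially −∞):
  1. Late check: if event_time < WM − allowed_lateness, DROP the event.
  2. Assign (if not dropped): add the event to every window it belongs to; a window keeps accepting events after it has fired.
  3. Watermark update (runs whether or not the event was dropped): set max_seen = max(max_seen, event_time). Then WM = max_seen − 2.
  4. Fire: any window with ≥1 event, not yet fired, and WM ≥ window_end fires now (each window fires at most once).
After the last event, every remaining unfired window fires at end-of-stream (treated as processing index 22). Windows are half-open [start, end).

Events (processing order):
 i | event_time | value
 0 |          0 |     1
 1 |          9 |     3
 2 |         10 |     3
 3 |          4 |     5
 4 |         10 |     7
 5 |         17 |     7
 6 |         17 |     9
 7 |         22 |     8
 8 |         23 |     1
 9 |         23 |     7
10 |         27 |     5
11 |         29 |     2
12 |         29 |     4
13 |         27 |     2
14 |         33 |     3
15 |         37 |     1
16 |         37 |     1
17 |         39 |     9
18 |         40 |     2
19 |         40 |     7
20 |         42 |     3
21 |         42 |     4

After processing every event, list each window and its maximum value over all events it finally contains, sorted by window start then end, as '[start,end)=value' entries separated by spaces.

[0,12)=7 [12,24)=9 [24,36)=5 [36,48)=9

i=0 t=0 v=1: → [0,12); WM=-2
i=1 t=9 v=3: → [0,12); WM=7
i=2 t=10 v=3: → [0,12); WM=8
i=3 t=4 v=5: DROP (t<8-0); WM=8
i=4 t=10 v=7: → [0,12); WM=8
i=5 t=17 v=7: → [12,24); WM=15; [0,12) fires=7
i=6 t=17 v=9: → [12,24); WM=15
i=7 t=22 v=8: → [12,24); WM=20
i=8 t=23 v=1: → [12,24); WM=21
i=9 t=23 v=7: → [12,24); WM=21
i=10 t=27 v=5: → [24,36); WM=25; [12,24) fires=9
i=11 t=29 v=2: → [24,36); WM=27
i=12 t=29 v=4: → [24,36); WM=27
i=13 t=27 v=2: → [24,36); WM=27
i=14 t=33 v=3: → [24,36); WM=31
i=15 t=37 v=1: → [36,48); WM=35
i=16 t=37 v=1: → [36,48); WM=35
i=17 t=39 v=9: → [36,48); WM=37; [24,36) fires=5
i=18 t=40 v=2: → [36,48); WM=38
i=19 t=40 v=7: → [36,48); WM=38
i=20 t=42 v=3: → [36,48); WM=40
i=21 t=42 v=4: → [36,48); WM=40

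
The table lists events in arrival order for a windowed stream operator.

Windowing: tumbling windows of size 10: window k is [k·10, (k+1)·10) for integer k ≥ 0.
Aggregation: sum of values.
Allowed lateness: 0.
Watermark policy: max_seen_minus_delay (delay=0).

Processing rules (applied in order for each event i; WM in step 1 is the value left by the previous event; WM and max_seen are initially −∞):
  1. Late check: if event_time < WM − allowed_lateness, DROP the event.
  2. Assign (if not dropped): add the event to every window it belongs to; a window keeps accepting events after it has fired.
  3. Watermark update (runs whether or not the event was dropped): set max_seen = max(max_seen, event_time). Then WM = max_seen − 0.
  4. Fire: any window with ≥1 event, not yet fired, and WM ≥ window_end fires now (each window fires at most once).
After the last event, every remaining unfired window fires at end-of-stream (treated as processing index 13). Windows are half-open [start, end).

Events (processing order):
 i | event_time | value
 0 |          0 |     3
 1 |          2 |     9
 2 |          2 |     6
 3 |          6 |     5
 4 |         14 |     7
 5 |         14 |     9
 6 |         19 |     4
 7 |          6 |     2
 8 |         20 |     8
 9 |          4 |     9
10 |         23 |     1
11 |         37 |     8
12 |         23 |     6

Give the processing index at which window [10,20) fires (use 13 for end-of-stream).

8

i=0 t=0 v=3: → [0,10); WM=0
i=1 t=2 v=9: → [0,10); WM=2
i=2 t=2 v=6: → [0,10); WM=2
i=3 t=6 v=5: → [0,10); WM=6
i=4 t=14 v=7: → [10,20); WM=14; [0,10) fires=23
i=5 t=14 v=9: → [10,20); WM=14
i=6 t=19 v=4: → [10,20); WM=19
i=7 t=6 v=2: DROP (t<19-0); WM=19
i=8 t=20 v=8: → [20,30); WM=20; [10,20) fires=20
i=9 t=4 v=9: DROP (t<20-0); WM=20
i=10 t=23 v=1: → [20,30); WM=23
i=11 t=37 v=8: → [30,40); WM=37; [20,30) fires=9
i=12 t=23 v=6: DROP (t<37-0); WM=37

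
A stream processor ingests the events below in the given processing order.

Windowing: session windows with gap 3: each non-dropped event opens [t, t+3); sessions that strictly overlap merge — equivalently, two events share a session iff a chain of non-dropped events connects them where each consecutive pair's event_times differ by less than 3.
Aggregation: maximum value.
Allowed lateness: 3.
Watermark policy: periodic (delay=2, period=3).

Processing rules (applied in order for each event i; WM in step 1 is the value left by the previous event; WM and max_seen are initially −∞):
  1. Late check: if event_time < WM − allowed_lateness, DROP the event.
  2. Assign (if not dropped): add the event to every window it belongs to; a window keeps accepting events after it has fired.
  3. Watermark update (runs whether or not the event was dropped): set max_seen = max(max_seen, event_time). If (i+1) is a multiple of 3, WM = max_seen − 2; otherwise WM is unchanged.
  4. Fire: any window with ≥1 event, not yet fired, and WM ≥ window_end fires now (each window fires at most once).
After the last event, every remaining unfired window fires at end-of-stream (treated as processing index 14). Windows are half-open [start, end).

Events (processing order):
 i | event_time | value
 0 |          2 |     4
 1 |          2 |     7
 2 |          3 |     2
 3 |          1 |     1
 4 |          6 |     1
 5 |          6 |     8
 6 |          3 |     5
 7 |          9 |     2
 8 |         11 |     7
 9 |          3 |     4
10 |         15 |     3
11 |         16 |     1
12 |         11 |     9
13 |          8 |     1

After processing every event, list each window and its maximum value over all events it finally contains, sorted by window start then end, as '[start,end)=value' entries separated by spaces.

i=0 t=2 v=4: → [2,5); WM=−∞
i=1 t=2 v=7: → [2,5); WM=−∞
i=2 t=3 v=2: → [2,6); WM=1
i=3 t=1 v=1: → [1,6); WM=1
i=4 t=6 v=1: → [6,9); WM=1
i=5 t=6 v=8: → [6,9); WM=4
i=6 t=3 v=5: → [1,6); WM=4
i=7 t=9 v=2: → [9,12); WM=4
i=8 t=11 v=7: → [9,14); WM=9
i=9 t=3 v=4: DROP (t<9-3); WM=9
i=10 t=15 v=3: → [15,18); WM=9
i=11 t=16 v=1: → [15,19); WM=14
i=12 t=11 v=9: → [9,14); WM=14
i=13 t=8 v=1: DROP (t<14-3); WM=14

[1,6)=7 [6,9)=8 [9,14)=9 [15,19)=3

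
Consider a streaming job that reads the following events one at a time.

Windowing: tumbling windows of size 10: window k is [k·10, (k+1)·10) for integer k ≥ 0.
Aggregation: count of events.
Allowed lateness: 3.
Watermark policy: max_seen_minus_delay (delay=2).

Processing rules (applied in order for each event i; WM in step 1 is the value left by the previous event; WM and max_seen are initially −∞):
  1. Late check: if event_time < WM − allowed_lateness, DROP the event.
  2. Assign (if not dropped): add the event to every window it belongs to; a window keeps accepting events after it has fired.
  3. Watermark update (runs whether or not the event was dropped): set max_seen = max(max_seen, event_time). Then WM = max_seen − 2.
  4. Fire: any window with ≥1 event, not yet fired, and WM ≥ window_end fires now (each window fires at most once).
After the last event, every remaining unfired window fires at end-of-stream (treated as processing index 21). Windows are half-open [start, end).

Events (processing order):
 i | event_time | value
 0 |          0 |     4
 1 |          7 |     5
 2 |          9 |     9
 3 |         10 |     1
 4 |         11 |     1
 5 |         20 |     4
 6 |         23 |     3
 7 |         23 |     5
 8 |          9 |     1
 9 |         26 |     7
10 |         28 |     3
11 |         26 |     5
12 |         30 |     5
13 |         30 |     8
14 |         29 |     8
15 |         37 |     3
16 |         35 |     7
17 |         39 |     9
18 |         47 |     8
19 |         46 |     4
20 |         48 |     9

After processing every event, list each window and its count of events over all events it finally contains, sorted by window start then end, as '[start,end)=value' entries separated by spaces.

i=0 t=0 v=4: → [0,10); WM=-2
i=1 t=7 v=5: → [0,10); WM=5
i=2 t=9 v=9: → [0,10); WM=7
i=3 t=10 v=1: → [10,20); WM=8
i=4 t=11 v=1: → [10,20); WM=9
i=5 t=20 v=4: → [20,30); WM=18; [0,10) fires=3
i=6 t=23 v=3: → [20,30); WM=21; [10,20) fires=2
i=7 t=23 v=5: → [20,30); WM=21
i=8 t=9 v=1: DROP (t<21-3); WM=21
i=9 t=26 v=7: → [20,30); WM=24
i=10 t=28 v=3: → [20,30); WM=26
i=11 t=26 v=5: → [20,30); WM=26
i=12 t=30 v=5: → [30,40); WM=28
i=13 t=30 v=8: → [30,40); WM=28
i=14 t=29 v=8: → [20,30); WM=28
i=15 t=37 v=3: → [30,40); WM=35; [20,30) fires=7
i=16 t=35 v=7: → [30,40); WM=35
i=17 t=39 v=9: → [30,40); WM=37
i=18 t=47 v=8: → [40,50); WM=45; [30,40) fires=5
i=19 t=46 v=4: → [40,50); WM=45
i=20 t=48 v=9: → [40,50); WM=46

[0,10)=3 [10,20)=2 [20,30)=7 [30,40)=5 [40,50)=3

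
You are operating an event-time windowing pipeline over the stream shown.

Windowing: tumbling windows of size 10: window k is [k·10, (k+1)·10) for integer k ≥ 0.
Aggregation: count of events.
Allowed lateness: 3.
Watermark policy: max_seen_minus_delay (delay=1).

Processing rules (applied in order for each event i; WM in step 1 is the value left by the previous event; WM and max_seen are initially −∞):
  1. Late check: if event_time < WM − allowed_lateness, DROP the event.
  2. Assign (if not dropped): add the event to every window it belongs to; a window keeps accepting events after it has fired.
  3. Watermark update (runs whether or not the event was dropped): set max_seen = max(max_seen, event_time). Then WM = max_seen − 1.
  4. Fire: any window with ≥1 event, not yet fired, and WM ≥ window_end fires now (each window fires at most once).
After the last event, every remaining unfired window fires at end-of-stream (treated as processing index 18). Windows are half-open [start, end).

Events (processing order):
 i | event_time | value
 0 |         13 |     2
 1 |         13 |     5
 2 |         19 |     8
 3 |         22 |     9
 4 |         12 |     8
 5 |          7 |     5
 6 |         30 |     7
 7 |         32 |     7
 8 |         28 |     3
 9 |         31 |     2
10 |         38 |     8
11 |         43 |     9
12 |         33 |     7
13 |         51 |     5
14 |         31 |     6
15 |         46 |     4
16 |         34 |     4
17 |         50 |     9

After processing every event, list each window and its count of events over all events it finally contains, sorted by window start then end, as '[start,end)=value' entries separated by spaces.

i=0 t=13 v=2: → [10,20); WM=12
i=1 t=13 v=5: → [10,20); WM=12
i=2 t=19 v=8: → [10,20); WM=18
i=3 t=22 v=9: → [20,30); WM=21; [10,20) fires=3
i=4 t=12 v=8: DROP (t<21-3); WM=21
i=5 t=7 v=5: DROP (t<21-3); WM=21
i=6 t=30 v=7: → [30,40); WM=29
i=7 t=32 v=7: → [30,40); WM=31; [20,30) fires=1
i=8 t=28 v=3: → [20,30); WM=31
i=9 t=31 v=2: → [30,40); WM=31
i=10 t=38 v=8: → [30,40); WM=37
i=11 t=43 v=9: → [40,50); WM=42; [30,40) fires=4
i=12 t=33 v=7: DROP (t<42-3); WM=42
i=13 t=51 v=5: → [50,60); WM=50; [40,50) fires=1
i=14 t=31 v=6: DROP (t<50-3); WM=50
i=15 t=46 v=4: DROP (t<50-3); WM=50
i=16 t=34 v=4: DROP (t<50-3); WM=50
i=17 t=50 v=9: → [50,60); WM=50

[10,20)=3 [20,30)=2 [30,40)=4 [40,50)=1 [50,60)=2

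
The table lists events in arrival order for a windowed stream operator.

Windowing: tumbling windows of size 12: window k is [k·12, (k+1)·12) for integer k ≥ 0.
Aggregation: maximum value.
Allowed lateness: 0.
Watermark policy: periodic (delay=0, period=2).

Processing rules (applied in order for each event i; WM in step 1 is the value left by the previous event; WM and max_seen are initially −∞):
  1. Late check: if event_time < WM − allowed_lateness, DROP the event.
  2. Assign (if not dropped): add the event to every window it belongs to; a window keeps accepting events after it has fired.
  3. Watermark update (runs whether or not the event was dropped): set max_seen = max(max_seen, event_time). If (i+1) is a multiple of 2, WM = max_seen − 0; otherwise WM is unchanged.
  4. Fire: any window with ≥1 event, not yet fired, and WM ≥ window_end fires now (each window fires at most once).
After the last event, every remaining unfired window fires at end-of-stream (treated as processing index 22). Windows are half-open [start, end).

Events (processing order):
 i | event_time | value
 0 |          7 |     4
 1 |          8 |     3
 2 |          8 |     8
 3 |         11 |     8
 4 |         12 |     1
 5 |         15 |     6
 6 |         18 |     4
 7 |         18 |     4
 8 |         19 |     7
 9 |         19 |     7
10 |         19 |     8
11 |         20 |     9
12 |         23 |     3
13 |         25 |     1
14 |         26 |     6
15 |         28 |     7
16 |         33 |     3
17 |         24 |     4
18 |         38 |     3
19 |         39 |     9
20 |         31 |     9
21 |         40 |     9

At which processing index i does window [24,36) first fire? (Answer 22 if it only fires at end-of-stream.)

19

i=0 t=7 v=4: → [0,12); WM=−∞
i=1 t=8 v=3: → [0,12); WM=8
i=2 t=8 v=8: → [0,12); WM=8
i=3 t=11 v=8: → [0,12); WM=11
i=4 t=12 v=1: → [12,24); WM=11
i=5 t=15 v=6: → [12,24); WM=15; [0,12) fires=8
i=6 t=18 v=4: → [12,24); WM=15
i=7 t=18 v=4: → [12,24); WM=18
i=8 t=19 v=7: → [12,24); WM=18
i=9 t=19 v=7: → [12,24); WM=19
i=10 t=19 v=8: → [12,24); WM=19
i=11 t=20 v=9: → [12,24); WM=20
i=12 t=23 v=3: → [12,24); WM=20
i=13 t=25 v=1: → [24,36); WM=25; [12,24) fires=9
i=14 t=26 v=6: → [24,36); WM=25
i=15 t=28 v=7: → [24,36); WM=28
i=16 t=33 v=3: → [24,36); WM=28
i=17 t=24 v=4: DROP (t<28-0); WM=33
i=18 t=38 v=3: → [36,48); WM=33
i=19 t=39 v=9: → [36,48); WM=39; [24,36) fires=7
i=20 t=31 v=9: DROP (t<39-0); WM=39
i=21 t=40 v=9: → [36,48); WM=40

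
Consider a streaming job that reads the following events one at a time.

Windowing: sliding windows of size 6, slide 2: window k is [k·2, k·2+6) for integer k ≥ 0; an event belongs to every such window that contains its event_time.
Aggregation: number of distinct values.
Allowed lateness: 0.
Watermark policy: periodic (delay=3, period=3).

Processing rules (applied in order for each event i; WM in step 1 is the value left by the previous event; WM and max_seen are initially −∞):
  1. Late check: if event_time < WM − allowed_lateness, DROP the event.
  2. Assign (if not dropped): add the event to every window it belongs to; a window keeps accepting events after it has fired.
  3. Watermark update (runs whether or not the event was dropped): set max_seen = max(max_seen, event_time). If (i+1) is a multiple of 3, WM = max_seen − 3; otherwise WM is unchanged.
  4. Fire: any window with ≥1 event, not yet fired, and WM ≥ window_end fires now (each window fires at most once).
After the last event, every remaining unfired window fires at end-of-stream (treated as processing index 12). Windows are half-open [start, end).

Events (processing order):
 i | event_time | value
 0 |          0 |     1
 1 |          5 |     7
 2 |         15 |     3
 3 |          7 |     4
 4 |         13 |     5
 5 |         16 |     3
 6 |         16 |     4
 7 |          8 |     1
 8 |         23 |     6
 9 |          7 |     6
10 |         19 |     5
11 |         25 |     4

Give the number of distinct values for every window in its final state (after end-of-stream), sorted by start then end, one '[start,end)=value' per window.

[0,6)=2 [2,8)=1 [4,10)=1 [8,14)=1 [10,16)=2 [12,18)=3 [14,20)=2 [16,22)=2 [18,24)=1 [20,26)=2 [22,28)=2 [24,30)=1

i=0 t=0 v=1: → [0,6); WM=−∞
i=1 t=5 v=7: → [4,10),[2,8),[0,6); WM=−∞
i=2 t=15 v=3: → [14,20),[12,18),[10,16); WM=12; [0,6) fires=2 [2,8) fires=1 [4,10) fires=1
i=3 t=7 v=4: DROP (t<12-0); WM=12
i=4 t=13 v=5: → [12,18),[10,16),[8,14); WM=12
i=5 t=16 v=3: → [16,22),[14,20),[12,18); WM=13
i=6 t=16 v=4: → [16,22),[14,20),[12,18); WM=13
i=7 t=8 v=1: DROP (t<13-0); WM=13
i=8 t=23 v=6: → [22,28),[20,26),[18,24); WM=20; [8,14) fires=1 [10,16) fires=2 [12,18) fires=3 [14,20) fires=2
i=9 t=7 v=6: DROP (t<20-0); WM=20
i=10 t=19 v=5: DROP (t<20-0); WM=20
i=11 t=25 v=4: → [24,30),[22,28),[20,26); WM=22; [16,22) fires=2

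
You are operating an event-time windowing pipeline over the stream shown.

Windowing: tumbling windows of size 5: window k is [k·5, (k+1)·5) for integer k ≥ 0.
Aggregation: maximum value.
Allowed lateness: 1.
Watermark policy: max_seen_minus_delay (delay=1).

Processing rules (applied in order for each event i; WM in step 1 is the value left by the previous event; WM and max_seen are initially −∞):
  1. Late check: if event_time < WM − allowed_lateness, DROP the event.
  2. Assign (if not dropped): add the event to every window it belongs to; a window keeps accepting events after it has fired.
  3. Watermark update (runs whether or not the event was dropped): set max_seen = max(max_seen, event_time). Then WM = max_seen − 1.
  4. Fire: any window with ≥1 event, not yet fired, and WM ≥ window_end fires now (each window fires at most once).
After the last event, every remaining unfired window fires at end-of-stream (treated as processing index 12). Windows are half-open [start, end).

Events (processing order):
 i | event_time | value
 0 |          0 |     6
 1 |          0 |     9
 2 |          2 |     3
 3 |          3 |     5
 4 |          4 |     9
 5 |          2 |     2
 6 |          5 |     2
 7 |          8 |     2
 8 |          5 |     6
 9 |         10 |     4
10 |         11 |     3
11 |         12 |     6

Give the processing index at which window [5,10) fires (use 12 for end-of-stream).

i=0 t=0 v=6: → [0,5); WM=-1
i=1 t=0 v=9: → [0,5); WM=-1
i=2 t=2 v=3: → [0,5); WM=1
i=3 t=3 v=5: → [0,5); WM=2
i=4 t=4 v=9: → [0,5); WM=3
i=5 t=2 v=2: → [0,5); WM=3
i=6 t=5 v=2: → [5,10); WM=4
i=7 t=8 v=2: → [5,10); WM=7; [0,5) fires=9
i=8 t=5 v=6: DROP (t<7-1); WM=7
i=9 t=10 v=4: → [10,15); WM=9
i=10 t=11 v=3: → [10,15); WM=10; [5,10) fires=2
i=11 t=12 v=6: → [10,15); WM=11

10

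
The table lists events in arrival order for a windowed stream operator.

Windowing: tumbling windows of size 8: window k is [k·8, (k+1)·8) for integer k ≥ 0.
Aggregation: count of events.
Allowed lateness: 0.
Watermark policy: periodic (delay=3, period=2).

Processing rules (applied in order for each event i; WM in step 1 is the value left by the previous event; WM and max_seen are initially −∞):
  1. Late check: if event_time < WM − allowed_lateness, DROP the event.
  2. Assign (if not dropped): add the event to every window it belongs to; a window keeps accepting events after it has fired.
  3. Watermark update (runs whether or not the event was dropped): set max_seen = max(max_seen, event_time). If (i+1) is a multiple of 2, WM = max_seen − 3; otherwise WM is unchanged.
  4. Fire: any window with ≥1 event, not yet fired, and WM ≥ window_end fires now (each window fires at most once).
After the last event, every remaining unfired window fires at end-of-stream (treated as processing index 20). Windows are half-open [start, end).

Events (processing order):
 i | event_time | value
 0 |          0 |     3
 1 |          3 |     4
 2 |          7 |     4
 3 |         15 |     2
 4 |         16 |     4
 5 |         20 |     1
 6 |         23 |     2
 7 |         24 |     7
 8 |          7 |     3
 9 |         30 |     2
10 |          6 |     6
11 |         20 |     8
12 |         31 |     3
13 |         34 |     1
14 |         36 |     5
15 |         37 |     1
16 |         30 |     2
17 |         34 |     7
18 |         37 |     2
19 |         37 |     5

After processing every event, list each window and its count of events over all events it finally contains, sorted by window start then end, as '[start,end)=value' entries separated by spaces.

i=0 t=0 v=3: → [0,8); WM=−∞
i=1 t=3 v=4: → [0,8); WM=0
i=2 t=7 v=4: → [0,8); WM=0
i=3 t=15 v=2: → [8,16); WM=12; [0,8) fires=3
i=4 t=16 v=4: → [16,24); WM=12
i=5 t=20 v=1: → [16,24); WM=17; [8,16) fires=1
i=6 t=23 v=2: → [16,24); WM=17
i=7 t=24 v=7: → [24,32); WM=21
i=8 t=7 v=3: DROP (t<21-0); WM=21
i=9 t=30 v=2: → [24,32); WM=27; [16,24) fires=3
i=10 t=6 v=6: DROP (t<27-0); WM=27
i=11 t=20 v=8: DROP (t<27-0); WM=27
i=12 t=31 v=3: → [24,32); WM=27
i=13 t=34 v=1: → [32,40); WM=31
i=14 t=36 v=5: → [32,40); WM=31
i=15 t=37 v=1: → [32,40); WM=34; [24,32) fires=3
i=16 t=30 v=2: DROP (t<34-0); WM=34
i=17 t=34 v=7: → [32,40); WM=34
i=18 t=37 v=2: → [32,40); WM=34
i=19 t=37 v=5: → [32,40); WM=34

[0,8)=3 [8,16)=1 [16,24)=3 [24,32)=3 [32,40)=6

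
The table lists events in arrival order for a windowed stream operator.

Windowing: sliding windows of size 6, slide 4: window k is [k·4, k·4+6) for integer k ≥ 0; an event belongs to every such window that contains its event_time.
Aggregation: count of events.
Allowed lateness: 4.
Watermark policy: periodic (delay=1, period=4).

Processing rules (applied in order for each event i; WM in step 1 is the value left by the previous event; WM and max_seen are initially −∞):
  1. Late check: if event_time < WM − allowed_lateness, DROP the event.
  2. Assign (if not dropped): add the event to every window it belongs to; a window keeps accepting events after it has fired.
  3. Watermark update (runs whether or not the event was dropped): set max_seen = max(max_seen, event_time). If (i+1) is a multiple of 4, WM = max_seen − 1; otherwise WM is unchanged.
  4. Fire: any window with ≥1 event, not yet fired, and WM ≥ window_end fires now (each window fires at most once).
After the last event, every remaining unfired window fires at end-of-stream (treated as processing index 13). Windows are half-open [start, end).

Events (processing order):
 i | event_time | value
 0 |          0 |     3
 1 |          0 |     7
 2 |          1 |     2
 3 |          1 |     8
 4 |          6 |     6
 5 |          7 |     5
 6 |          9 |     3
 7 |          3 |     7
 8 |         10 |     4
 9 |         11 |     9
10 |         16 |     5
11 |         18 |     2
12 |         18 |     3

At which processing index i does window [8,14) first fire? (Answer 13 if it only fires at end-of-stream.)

i=0 t=0 v=3: → [0,6); WM=−∞
i=1 t=0 v=7: → [0,6); WM=−∞
i=2 t=1 v=2: → [0,6); WM=−∞
i=3 t=1 v=8: → [0,6); WM=0
i=4 t=6 v=6: → [4,10); WM=0
i=5 t=7 v=5: → [4,10); WM=0
i=6 t=9 v=3: → [8,14),[4,10); WM=0
i=7 t=3 v=7: → [0,6); WM=8; [0,6) fires=5
i=8 t=10 v=4: → [8,14); WM=8
i=9 t=11 v=9: → [8,14); WM=8
i=10 t=16 v=5: → [16,22),[12,18); WM=8
i=11 t=18 v=2: → [16,22); WM=17; [4,10) fires=3 [8,14) fires=3
i=12 t=18 v=3: → [16,22); WM=17

11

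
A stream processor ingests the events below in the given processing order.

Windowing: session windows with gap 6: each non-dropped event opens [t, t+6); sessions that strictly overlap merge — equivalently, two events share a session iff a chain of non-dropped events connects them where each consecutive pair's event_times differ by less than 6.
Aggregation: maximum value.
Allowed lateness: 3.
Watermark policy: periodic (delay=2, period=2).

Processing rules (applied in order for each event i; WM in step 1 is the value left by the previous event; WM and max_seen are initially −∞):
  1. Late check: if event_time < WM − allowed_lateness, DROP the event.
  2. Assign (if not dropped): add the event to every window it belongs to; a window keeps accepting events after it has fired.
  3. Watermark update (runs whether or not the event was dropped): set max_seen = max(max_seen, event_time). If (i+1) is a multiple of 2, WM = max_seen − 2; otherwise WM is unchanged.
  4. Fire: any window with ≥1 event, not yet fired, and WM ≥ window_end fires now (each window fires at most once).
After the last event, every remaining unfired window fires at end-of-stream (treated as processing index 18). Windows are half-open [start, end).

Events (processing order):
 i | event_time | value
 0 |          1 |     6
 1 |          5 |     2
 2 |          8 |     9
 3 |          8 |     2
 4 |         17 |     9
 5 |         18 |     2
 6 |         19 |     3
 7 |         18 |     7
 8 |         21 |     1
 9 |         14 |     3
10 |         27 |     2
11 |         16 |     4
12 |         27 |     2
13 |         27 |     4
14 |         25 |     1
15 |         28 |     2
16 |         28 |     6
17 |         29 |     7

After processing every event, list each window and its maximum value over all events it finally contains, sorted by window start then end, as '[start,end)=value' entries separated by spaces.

[1,14)=9 [14,35)=9

i=0 t=1 v=6: → [1,7); WM=−∞
i=1 t=5 v=2: → [1,11); WM=3
i=2 t=8 v=9: → [1,14); WM=3
i=3 t=8 v=2: → [1,14); WM=6
i=4 t=17 v=9: → [17,23); WM=6
i=5 t=18 v=2: → [17,24); WM=16
i=6 t=19 v=3: → [17,25); WM=16
i=7 t=18 v=7: → [17,25); WM=17
i=8 t=21 v=1: → [17,27); WM=17
i=9 t=14 v=3: → [14,27); WM=19
i=10 t=27 v=2: → [27,33); WM=19
i=11 t=16 v=4: → [14,27); WM=25
i=12 t=27 v=2: → [27,33); WM=25
i=13 t=27 v=4: → [27,33); WM=25
i=14 t=25 v=1: → [14,33); WM=25
i=15 t=28 v=2: → [14,34); WM=26
i=16 t=28 v=6: → [14,34); WM=26
i=17 t=29 v=7: → [14,35); WM=27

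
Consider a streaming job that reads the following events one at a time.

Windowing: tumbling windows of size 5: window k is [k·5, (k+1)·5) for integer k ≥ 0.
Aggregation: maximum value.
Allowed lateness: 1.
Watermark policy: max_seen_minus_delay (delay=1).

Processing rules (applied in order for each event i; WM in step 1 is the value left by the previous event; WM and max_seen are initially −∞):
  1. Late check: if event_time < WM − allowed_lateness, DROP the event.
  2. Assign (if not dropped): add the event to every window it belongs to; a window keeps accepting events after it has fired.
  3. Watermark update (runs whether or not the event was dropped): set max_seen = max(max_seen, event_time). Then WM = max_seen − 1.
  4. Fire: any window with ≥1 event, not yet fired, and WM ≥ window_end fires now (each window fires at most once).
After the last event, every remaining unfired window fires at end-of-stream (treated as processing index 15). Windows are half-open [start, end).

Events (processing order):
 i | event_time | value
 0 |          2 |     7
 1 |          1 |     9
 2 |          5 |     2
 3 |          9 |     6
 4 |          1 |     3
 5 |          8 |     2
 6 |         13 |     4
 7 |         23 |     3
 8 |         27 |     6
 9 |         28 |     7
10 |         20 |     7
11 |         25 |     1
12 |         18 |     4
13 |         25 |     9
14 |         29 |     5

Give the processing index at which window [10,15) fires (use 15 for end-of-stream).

7

i=0 t=2 v=7: → [0,5); WM=1
i=1 t=1 v=9: → [0,5); WM=1
i=2 t=5 v=2: → [5,10); WM=4
i=3 t=9 v=6: → [5,10); WM=8; [0,5) fires=9
i=4 t=1 v=3: DROP (t<8-1); WM=8
i=5 t=8 v=2: → [5,10); WM=8
i=6 t=13 v=4: → [10,15); WM=12; [5,10) fires=6
i=7 t=23 v=3: → [20,25); WM=22; [10,15) fires=4
i=8 t=27 v=6: → [25,30); WM=26; [20,25) fires=3
i=9 t=28 v=7: → [25,30); WM=27
i=10 t=20 v=7: DROP (t<27-1); WM=27
i=11 t=25 v=1: DROP (t<27-1); WM=27
i=12 t=18 v=4: DROP (t<27-1); WM=27
i=13 t=25 v=9: DROP (t<27-1); WM=27
i=14 t=29 v=5: → [25,30); WM=28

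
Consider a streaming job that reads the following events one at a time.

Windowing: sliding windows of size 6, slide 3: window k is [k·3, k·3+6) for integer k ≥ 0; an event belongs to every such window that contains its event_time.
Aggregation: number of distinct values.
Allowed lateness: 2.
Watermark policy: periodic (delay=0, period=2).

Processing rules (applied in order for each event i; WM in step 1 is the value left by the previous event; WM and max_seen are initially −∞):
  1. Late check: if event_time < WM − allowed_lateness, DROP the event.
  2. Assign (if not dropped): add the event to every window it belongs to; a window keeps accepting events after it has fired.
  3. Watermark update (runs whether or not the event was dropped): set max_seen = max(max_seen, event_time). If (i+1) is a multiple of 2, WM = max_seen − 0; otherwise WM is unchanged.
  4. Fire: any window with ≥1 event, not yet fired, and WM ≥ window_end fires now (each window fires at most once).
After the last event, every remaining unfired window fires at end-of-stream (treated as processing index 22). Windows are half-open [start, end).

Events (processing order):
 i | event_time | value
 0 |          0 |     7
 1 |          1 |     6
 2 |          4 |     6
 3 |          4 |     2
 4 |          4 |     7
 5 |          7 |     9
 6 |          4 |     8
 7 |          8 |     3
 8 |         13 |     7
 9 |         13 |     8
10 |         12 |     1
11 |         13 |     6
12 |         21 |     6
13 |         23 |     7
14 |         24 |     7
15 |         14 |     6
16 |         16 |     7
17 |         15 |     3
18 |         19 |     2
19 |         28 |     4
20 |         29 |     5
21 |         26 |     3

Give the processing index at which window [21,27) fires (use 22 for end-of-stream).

i=0 t=0 v=7: → [0,6); WM=−∞
i=1 t=1 v=6: → [0,6); WM=1
i=2 t=4 v=6: → [3,9),[0,6); WM=1
i=3 t=4 v=2: → [3,9),[0,6); WM=4
i=4 t=4 v=7: → [3,9),[0,6); WM=4
i=5 t=7 v=9: → [6,12),[3,9); WM=7; [0,6) fires=3
i=6 t=4 v=8: DROP (t<7-2); WM=7
i=7 t=8 v=3: → [6,12),[3,9); WM=8
i=8 t=13 v=7: → [12,18),[9,15); WM=8
i=9 t=13 v=8: → [12,18),[9,15); WM=13; [3,9) fires=5 [6,12) fires=2
i=10 t=12 v=1: → [12,18),[9,15); WM=13
i=11 t=13 v=6: → [12,18),[9,15); WM=13
i=12 t=21 v=6: → [21,27),[18,24); WM=13
i=13 t=23 v=7: → [21,27),[18,24); WM=23; [9,15) fires=4 [12,18) fires=4
i=14 t=24 v=7: → [24,30),[21,27); WM=23
i=15 t=14 v=6: DROP (t<23-2); WM=24; [18,24) fires=2
i=16 t=16 v=7: DROP (t<24-2); WM=24
i=17 t=15 v=3: DROP (t<24-2); WM=24
i=18 t=19 v=2: DROP (t<24-2); WM=24
i=19 t=28 v=4: → [27,33),[24,30); WM=28; [21,27) fires=2
i=20 t=29 v=5: → [27,33),[24,30); WM=28
i=21 t=26 v=3: → [24,30),[21,27); WM=29

19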